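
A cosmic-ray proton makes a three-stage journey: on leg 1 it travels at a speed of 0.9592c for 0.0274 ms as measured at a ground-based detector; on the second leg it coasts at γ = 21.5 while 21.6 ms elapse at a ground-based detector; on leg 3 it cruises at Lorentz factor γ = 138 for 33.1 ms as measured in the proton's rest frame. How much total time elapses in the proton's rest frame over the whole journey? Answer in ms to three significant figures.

τ = 34.1 ms

Leg 1: γ = 1/√(1 − 0.9592²) = 1/√0.07994 = 3.537; τ_1 = 0.0274/3.537 = 0.007747 ms.
Leg 2: γ = 21.5; τ_2 = 21.6/21.50 = 1.005 ms.
Leg 3: 33.1 ms is already measured in the proton's rest frame.
Total: 0.007747 + 1.005 + 33.10 ms.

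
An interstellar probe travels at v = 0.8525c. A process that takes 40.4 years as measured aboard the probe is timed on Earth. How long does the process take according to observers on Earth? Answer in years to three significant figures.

γ = 1/√(1 − 0.8525²) = 1/√0.2732 = 1.913
The interval measured aboard the probe is the proper time (both events occur at the same place in that frame); the lab-frame interval is Δt = γτ = 1.913 × 40.4 years.

Δt = 77.3 years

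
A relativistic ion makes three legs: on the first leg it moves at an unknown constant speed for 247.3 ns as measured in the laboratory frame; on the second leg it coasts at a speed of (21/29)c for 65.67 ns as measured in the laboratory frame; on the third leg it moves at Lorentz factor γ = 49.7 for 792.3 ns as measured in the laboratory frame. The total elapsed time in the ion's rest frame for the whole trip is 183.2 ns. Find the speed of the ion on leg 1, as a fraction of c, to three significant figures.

Leg 1: speed unknown; τ_1 = 247.3/γ_1.
Leg 2: γ = 1/√(1 − (21/29)²) = 29/20 = 1.450; τ_2 = 65.67/1.450 = 45.29 ns.
Leg 3: γ = 49.7; τ_3 = 792.3/49.70 = 15.94 ns.
Total proper time: τ_1 + 45.29 + 15.94 = 183.2, so τ_1 = 183.2 − 61.23 = 122.0 ns.
γ_1 = 247.3/122.0 = 2.028; β = √(1 − 1/γ²) = √0.7568.

β = 0.870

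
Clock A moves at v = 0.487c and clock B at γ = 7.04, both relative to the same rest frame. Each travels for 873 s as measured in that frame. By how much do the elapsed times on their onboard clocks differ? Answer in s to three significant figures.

A: γ = 1/√(1 − 0.487²) = 1/√0.7628 = 1.145; τ_A = 873/1.145 = 762.5 s.
B: γ = 7.04; τ_B = 873/7.040 = 124.0 s.

|τ_A − τ_B| = 638 s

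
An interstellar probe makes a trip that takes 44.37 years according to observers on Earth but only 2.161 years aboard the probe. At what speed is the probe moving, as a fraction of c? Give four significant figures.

β = 0.9988

The proper time is measured aboard the probe (both events occur at the probe's location); Δt is measured on Earth. γ = Δt/τ = 44.37/2.161 = 20.53.
β = √(1 − 1/γ²) = √(1 − 0.002372) = √0.9976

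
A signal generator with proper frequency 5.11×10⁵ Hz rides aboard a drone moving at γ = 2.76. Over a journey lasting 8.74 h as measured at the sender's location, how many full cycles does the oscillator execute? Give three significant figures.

N = 5.83×10⁹

γ = 2.76
The oscillator's own cycle count is N = f × τ where τ is the proper time aboard the drone. τ = Δt/γ = 8.74/2.760 = 3.167 h = 1.140×10⁴ s.
N = 5.11×10⁵ × 1.140×10⁴ = 5.825×10⁹.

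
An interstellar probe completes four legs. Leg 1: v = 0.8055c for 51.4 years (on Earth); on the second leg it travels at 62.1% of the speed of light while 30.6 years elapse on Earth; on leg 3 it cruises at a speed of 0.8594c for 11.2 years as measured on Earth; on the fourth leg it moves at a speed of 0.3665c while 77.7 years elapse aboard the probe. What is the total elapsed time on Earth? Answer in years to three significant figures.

Leg 1: 51.4 years is already measured on Earth.
Leg 2: 30.6 years is already measured on Earth.
Leg 3: 11.2 years is already measured on Earth.
Leg 4: γ = 1/√(1 − 0.3665²) = 1/√0.8657 = 1.075; Δt_4 = 1.075 × 77.7 = 83.51 years.
Total: 51.40 + 30.60 + 11.20 + 83.51 years.

Δt = 177 years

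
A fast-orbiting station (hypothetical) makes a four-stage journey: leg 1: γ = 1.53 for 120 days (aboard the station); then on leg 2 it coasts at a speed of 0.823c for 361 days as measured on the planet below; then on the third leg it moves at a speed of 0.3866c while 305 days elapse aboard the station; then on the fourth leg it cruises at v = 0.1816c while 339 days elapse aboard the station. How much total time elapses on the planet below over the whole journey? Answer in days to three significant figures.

Δt = 1220 days

Leg 1: γ = 1.53; Δt_1 = 1.530 × 120 = 183.6 days.
Leg 2: 361 days is already measured on the planet below.
Leg 3: γ = 1/√(1 − 0.3866²) = 1/√0.8505 = 1.084; Δt_3 = 1.084 × 305 = 330.7 days.
Leg 4: γ = 1/√(1 − 0.1816²) = 1/√0.9670 = 1.017; Δt_4 = 1.017 × 339 = 344.7 days.
Total: 183.6 + 361.0 + 330.7 + 344.7 days.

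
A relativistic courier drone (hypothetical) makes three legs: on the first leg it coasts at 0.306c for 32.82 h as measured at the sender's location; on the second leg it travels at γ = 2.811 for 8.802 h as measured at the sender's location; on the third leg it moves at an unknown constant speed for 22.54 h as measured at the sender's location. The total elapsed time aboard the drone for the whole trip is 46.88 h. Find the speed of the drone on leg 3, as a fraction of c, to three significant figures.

Leg 1: γ = 1/√(1 − 0.306²) = 1/√0.9064 = 1.050; τ_1 = 32.82/1.050 = 31.25 h.
Leg 2: γ = 2.811; τ_2 = 8.802/2.811 = 3.131 h.
Leg 3: speed unknown; τ_3 = 22.54/γ_3.
Total proper time: 31.25 + 3.131 + τ_3 = 46.88, so τ_3 = 46.88 − 34.38 = 12.50 h.
γ_3 = 22.54/12.50 = 1.803; β = √(1 − 1/γ²) = √0.6923.

β = 0.832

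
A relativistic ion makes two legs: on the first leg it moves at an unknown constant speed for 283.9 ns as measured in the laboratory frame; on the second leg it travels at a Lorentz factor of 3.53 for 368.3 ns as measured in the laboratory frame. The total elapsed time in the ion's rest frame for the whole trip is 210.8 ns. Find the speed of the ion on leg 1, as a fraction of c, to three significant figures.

β = 0.927

Leg 1: speed unknown; τ_1 = 283.9/γ_1.
Leg 2: γ = 3.53; τ_2 = 368.3/3.530 = 104.3 ns.
Total proper time: τ_1 + 104.3 = 210.8, so τ_1 = 210.8 − 104.3 = 106.5 ns.
γ_1 = 283.9/106.5 = 2.667; β = √(1 − 1/γ²) = √0.8594.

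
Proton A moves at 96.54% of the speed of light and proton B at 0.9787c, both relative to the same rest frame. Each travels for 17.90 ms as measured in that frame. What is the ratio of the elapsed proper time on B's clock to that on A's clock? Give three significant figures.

τ_B/τ_A = 0.787

A: β = 0.9654; γ = 1/√(1 − 0.9654²) = 1/√0.06800 = 3.835. B: γ = 1/√(1 − 0.9787²) = 1/√0.04215 = 4.871.
τ_A/τ_B = γ_B/γ_A = 4.871/3.835 = 1.270, so τ_B/τ_A = 0.7873.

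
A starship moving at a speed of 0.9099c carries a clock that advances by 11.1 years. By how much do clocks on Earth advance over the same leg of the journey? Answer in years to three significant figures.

Δt = 26.8 years

γ = 1/√(1 − 0.9099²) = 1/√0.1721 = 2.411
The interval measured on the ship is the proper time (both events occur at the same place in that frame); the lab-frame interval is Δt = γτ = 2.411 × 11.1 years.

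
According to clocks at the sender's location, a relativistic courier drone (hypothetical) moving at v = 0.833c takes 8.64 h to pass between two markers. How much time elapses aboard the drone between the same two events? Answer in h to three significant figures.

γ = 1/√(1 − 0.833²) = 1/√0.3061 = 1.807
The interval measured at the sender's location is the dilated one; the clock aboard the drone measures the proper time τ = Δt/γ = 8.64/1.807 h.

τ = 4.78 h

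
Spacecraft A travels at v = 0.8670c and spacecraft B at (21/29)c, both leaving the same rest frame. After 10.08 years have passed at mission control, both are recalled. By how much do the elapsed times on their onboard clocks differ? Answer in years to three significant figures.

|τ_A − τ_B| = 1.93 years

A: γ = 1/√(1 − 0.8670²) = 1/√0.2483 = 2.007; τ_A = 10.08/2.007 = 5.023 years.
B: γ = 1/√(1 − (21/29)²) = 29/20 = 1.450; τ_B = 10.08/1.450 = 6.952 years.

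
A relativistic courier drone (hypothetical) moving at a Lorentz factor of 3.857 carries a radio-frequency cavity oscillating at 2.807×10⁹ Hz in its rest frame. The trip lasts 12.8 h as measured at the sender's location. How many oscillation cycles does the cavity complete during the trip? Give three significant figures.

γ = 3.857
The oscillator's own cycle count is N = f × τ where τ is the proper time aboard the drone. τ = Δt/γ = 12.8/3.857 = 3.319 h = 1.195×10⁴ s.
N = 2.807×10⁹ × 1.195×10⁴ = 3.354×10¹³.

N = 3.35×10¹³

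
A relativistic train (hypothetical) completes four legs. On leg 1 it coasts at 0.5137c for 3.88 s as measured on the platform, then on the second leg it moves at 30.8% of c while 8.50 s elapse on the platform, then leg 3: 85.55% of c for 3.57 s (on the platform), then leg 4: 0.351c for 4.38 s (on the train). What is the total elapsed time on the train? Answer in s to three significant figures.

τ = 17.6 s

Leg 1: γ = 1/√(1 − 0.5137²) = 1/√0.7361 = 1.166; τ_1 = 3.88/1.166 = 3.329 s.
Leg 2: β = 0.308; γ = 1/√(1 − 0.308²) = 1/√0.9051 = 1.051; τ_2 = 8.50/1.051 = 8.087 s.
Leg 3: β = 0.8555; γ = 1/√(1 − 0.8555²) = 1/√0.2681 = 1.931; τ_3 = 3.57/1.931 = 1.849 s.
Leg 4: 4.38 s is already measured on the train.
Total: 3.329 + 8.087 + 1.849 + 4.380 s.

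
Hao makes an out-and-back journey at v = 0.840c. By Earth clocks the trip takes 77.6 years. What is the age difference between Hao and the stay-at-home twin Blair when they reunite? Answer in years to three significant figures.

γ = 1/√(1 − 0.840²) = 1/√0.2944 = 1.843
Hao's elapsed proper time: τ = 77.6/1.843 = 42.10 years.
Age gap = Δt − τ = 77.6 − 42.10 years.

Δt − τ = 35.5 years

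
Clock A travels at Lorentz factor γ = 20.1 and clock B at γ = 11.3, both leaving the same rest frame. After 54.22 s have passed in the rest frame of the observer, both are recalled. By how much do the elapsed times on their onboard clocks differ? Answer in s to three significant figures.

A: γ = 20.1; τ_A = 54.22/20.10 = 2.698 s.
B: γ = 11.3; τ_B = 54.22/11.30 = 4.798 s.

|τ_A − τ_B| = 2.10 s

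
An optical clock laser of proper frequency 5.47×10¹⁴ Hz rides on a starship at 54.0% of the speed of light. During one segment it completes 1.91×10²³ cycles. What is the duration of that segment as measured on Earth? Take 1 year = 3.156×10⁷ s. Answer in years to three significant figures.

β = 0.540; γ = 1/√(1 − 0.540²) = 1/√0.7084 = 1.188
Proper time for N cycles: τ = N/f = 1.91×10²³/(5.47×10¹⁴) = 3.492×10⁸ s = 11.06 years.
Lab-frame duration Δt = γτ = 1.188 × 11.06 = 13.15 years.

Δt = 13.1 years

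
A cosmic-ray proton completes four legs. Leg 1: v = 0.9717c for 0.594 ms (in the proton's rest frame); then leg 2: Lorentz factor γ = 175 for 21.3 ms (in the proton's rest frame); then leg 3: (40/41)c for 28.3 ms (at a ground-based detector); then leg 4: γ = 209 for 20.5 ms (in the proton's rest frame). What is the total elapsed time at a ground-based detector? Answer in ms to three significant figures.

Leg 1: γ = 1/√(1 − 0.9717²) = 1/√0.05580 = 4.233; Δt_1 = 4.233 × 0.594 = 2.515 ms.
Leg 2: γ = 175; Δt_2 = 175.0 × 21.3 = 3728 ms.
Leg 3: 28.3 ms is already measured at a ground-based detector.
Leg 4: γ = 209; Δt_4 = 209.0 × 20.5 = 4285 ms.
Total: 2.515 + 3728 + 28.30 + 4285 ms.

Δt = 8040 ms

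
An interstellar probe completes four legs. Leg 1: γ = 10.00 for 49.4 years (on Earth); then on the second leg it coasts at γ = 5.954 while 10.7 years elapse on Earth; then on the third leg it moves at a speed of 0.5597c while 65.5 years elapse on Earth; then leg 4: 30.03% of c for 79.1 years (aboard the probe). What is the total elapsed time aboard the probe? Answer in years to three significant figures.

τ = 140 years

Leg 1: γ = 10.00; τ_1 = 49.4/10.00 = 4.940 years.
Leg 2: γ = 5.954; τ_2 = 10.7/5.954 = 1.797 years.
Leg 3: γ = 1/√(1 − 0.5597²) = 1/√0.6867 = 1.207; τ_3 = 65.5/1.207 = 54.28 years.
Leg 4: 79.1 years is already measured aboard the probe.
Total: 4.940 + 1.797 + 54.28 + 79.10 years.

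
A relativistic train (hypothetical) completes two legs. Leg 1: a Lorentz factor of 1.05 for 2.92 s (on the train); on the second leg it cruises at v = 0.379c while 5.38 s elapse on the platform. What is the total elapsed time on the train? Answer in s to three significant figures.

Leg 1: 2.92 s is already measured on the train.
Leg 2: γ = 1/√(1 − 0.379²) = 1/√0.8564 = 1.081; τ_2 = 5.38/1.081 = 4.979 s.
Total: 2.920 + 4.979 s.

τ = 7.90 s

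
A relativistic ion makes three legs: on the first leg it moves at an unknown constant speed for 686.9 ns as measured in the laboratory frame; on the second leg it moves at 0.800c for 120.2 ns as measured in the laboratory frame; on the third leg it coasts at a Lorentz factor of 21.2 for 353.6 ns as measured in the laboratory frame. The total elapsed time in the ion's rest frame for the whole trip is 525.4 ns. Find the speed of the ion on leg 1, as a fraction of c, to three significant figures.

β = 0.772

Leg 1: speed unknown; τ_1 = 686.9/γ_1.
Leg 2: γ = 1/√(1 − 0.800²) = 5/3 ≈ 1.667; τ_2 = 120.2/1.667 = 72.12 ns.
Leg 3: γ = 21.2; τ_3 = 353.6/21.20 = 16.68 ns.
Total proper time: τ_1 + 72.12 + 16.68 = 525.4, so τ_1 = 525.4 − 88.80 = 436.6 ns.
γ_1 = 686.9/436.6 = 1.573; β = √(1 − 1/γ²) = √0.5960.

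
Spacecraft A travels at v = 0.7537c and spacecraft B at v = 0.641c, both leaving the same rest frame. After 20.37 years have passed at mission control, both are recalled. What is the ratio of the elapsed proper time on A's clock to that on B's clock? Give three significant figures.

τ_A/τ_B = 0.856

A: γ = 1/√(1 − 0.7537²) = 1/√0.4319 = 1.522. B: γ = 1/√(1 − 0.641²) = 1/√0.5891 = 1.303.
τ_A/τ_B = γ_B/γ_A = 1.303/1.522 = 0.8563, so τ_A/τ_B = 0.8563.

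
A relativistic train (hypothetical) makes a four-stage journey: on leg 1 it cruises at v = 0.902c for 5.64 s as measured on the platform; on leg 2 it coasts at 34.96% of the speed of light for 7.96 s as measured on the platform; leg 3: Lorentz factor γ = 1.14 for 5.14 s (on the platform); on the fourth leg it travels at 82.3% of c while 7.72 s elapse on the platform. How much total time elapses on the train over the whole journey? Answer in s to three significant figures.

τ = 18.8 s

Leg 1: γ = 1/√(1 − 0.902²) = 1/√0.1864 = 2.316; τ_1 = 5.64/2.316 = 2.435 s.
Leg 2: β = 0.3496; γ = 1/√(1 − 0.3496²) = 1/√0.8778 = 1.067; τ_2 = 7.96/1.067 = 7.458 s.
Leg 3: γ = 1.14; τ_3 = 5.14/1.140 = 4.509 s.
Leg 4: β = 0.823; γ = 1/√(1 − 0.823²) = 1/√0.3227 = 1.760; τ_4 = 7.72/1.760 = 4.385 s.
Total: 2.435 + 7.458 + 4.509 + 4.385 s.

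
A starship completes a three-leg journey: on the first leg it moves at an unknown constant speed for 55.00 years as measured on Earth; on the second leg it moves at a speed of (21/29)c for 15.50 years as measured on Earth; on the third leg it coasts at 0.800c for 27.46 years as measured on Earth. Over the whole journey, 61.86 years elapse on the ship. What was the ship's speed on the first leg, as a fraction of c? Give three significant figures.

Leg 1: speed unknown; τ_1 = 55.00/γ_1.
Leg 2: γ = 1/√(1 − (21/29)²) = 29/20 = 1.450; τ_2 = 15.50/1.450 = 10.69 years.
Leg 3: γ = 1/√(1 − 0.800²) = 5/3 ≈ 1.667; τ_3 = 27.46/1.667 = 16.48 years.
Total proper time: τ_1 + 10.69 + 16.48 = 61.86, so τ_1 = 61.86 − 27.17 = 34.69 years.
γ_1 = 55.00/34.69 = 1.585; β = √(1 − 1/γ²) = √0.6021.

β = 0.776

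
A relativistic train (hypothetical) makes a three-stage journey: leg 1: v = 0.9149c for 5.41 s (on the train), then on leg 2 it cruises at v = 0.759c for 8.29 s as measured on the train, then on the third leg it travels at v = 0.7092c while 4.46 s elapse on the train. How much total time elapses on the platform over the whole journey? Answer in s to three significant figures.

Leg 1: γ = 1/√(1 − 0.9149²) = 1/√0.1630 = 2.477; Δt_1 = 2.477 × 5.41 = 13.40 s.
Leg 2: γ = 1/√(1 − 0.759²) = 1/√0.4239 = 1.536; Δt_2 = 1.536 × 8.29 = 12.73 s.
Leg 3: γ = 1/√(1 − 0.7092²) = 1/√0.4970 = 1.418; Δt_3 = 1.418 × 4.46 = 6.326 s.
Total: 13.40 + 12.73 + 6.326 s.

Δt = 32.5 s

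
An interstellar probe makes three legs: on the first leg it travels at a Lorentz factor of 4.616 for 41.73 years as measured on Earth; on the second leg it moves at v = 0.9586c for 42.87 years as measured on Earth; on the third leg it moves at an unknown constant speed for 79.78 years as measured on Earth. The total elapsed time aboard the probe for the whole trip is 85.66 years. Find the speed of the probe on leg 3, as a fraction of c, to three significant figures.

Leg 1: γ = 4.616; τ_1 = 41.73/4.616 = 9.040 years.
Leg 2: γ = 1/√(1 − 0.9586²) = 1/√0.08109 = 3.512; τ_2 = 42.87/3.512 = 12.21 years.
Leg 3: speed unknown; τ_3 = 79.78/γ_3.
Total proper time: 9.040 + 12.21 + τ_3 = 85.66, so τ_3 = 85.66 − 21.25 = 64.41 years.
γ_3 = 79.78/64.41 = 1.239; β = √(1 − 1/γ²) = √0.3481.

β = 0.590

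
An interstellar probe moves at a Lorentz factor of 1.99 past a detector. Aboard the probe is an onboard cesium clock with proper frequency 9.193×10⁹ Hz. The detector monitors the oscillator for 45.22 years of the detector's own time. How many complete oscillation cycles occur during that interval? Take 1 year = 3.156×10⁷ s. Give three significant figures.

N = 6.59×10¹⁸

γ = 1.99
During 45.22 years of lab time, the oscillator's proper time advances by τ = Δt/γ = 45.22/1.990 = 22.72 years = 7.172×10⁸ s.
N = f × τ = 9.193×10⁹ × 7.172×10⁸ = 6.593×10¹⁸.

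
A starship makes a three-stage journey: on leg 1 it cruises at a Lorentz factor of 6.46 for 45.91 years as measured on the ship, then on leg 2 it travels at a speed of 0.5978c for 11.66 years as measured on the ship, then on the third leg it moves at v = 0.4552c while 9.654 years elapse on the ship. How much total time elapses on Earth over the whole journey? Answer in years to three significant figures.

Δt = 322 years

Leg 1: γ = 6.46; Δt_1 = 6.460 × 45.91 = 296.6 years.
Leg 2: γ = 1/√(1 − 0.5978²) = 1/√0.6426 = 1.247; Δt_2 = 1.247 × 11.66 = 14.55 years.
Leg 3: γ = 1/√(1 − 0.4552²) = 1/√0.7928 = 1.123; Δt_3 = 1.123 × 9.654 = 10.84 years.
Total: 296.6 + 14.55 + 10.84 years.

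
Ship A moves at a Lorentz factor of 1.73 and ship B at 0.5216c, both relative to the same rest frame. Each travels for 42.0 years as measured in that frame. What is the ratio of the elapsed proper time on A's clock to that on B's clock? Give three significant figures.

τ_A/τ_B = 0.677

A: γ = 1.73. B: γ = 1/√(1 − 0.5216²) = 1/√0.7279 = 1.172.
τ_A/τ_B = γ_B/γ_A = 1.172/1.730 = 0.6775, so τ_A/τ_B = 0.6775.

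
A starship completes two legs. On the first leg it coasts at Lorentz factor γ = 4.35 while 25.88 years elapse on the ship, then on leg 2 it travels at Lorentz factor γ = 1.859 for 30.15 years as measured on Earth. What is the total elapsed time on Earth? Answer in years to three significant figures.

Δt = 143 years

Leg 1: γ = 4.35; Δt_1 = 4.350 × 25.88 = 112.6 years.
Leg 2: 30.15 years is already measured on Earth.
Total: 112.6 + 30.15 years.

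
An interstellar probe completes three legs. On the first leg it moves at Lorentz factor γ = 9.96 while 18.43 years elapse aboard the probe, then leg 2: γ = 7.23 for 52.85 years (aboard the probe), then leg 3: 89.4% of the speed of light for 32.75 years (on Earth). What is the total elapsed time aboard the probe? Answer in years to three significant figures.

Leg 1: 18.43 years is already measured aboard the probe.
Leg 2: 52.85 years is already measured aboard the probe.
Leg 3: β = 0.894; γ = 1/√(1 − 0.894²) = 1/√0.2008 = 2.232; τ_3 = 32.75/2.232 = 14.67 years.
Total: 18.43 + 52.85 + 14.67 years.

τ = 86.0 years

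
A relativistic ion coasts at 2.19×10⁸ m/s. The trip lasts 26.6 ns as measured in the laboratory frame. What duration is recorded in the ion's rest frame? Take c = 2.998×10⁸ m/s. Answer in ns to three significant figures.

τ = 18.2 ns

β = 2.19×10⁸/2.998×10⁸ = 0.7305; γ = 1/√(1 − 0.7305²) = 1.464
The interval measured in the laboratory frame is the dilated one; the clock in the ion's rest frame measures the proper time τ = Δt/γ = 26.6/1.464 ns.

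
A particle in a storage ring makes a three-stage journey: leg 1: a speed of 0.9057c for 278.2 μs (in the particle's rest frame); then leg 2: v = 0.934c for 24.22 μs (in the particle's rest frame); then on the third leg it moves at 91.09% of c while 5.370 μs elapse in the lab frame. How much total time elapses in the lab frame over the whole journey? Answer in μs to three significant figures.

Leg 1: γ = 1/√(1 − 0.9057²) = 1/√0.1797 = 2.359; Δt_1 = 2.359 × 278.2 = 656.3 μs.
Leg 2: γ = 1/√(1 − 0.934²) = 1/√0.1276 = 2.799; Δt_2 = 2.799 × 24.22 = 67.79 μs.
Leg 3: 5.370 μs is already measured in the lab frame.
Total: 656.3 + 67.79 + 5.370 μs.

Δt = 729 μs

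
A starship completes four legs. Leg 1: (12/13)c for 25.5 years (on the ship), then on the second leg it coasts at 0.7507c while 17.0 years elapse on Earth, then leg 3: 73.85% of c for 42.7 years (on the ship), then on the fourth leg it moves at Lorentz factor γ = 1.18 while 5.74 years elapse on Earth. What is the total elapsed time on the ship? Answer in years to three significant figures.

τ = 84.3 years

Leg 1: 25.5 years is already measured on the ship.
Leg 2: γ = 1/√(1 − 0.7507²) = 1/√0.4364 = 1.514; τ_2 = 17.0/1.514 = 11.23 years.
Leg 3: 42.7 years is already measured on the ship.
Leg 4: γ = 1.18; τ_4 = 5.74/1.180 = 4.864 years.
Total: 25.50 + 11.23 + 42.70 + 4.864 years.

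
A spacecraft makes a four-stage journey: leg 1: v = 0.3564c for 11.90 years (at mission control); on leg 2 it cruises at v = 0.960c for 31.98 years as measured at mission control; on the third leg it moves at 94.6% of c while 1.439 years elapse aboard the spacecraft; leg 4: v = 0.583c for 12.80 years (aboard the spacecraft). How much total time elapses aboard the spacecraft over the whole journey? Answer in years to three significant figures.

Leg 1: γ = 1/√(1 − 0.3564²) = 1/√0.8730 = 1.070; τ_1 = 11.90/1.070 = 11.12 years.
Leg 2: γ = 1/√(1 − 0.960²) = 1/√0.07840 = 3.571; τ_2 = 31.98/3.571 = 8.954 years.
Leg 3: 1.439 years is already measured aboard the spacecraft.
Leg 4: 12.80 years is already measured aboard the spacecraft.
Total: 11.12 + 8.954 + 1.439 + 12.80 years.

τ = 34.3 years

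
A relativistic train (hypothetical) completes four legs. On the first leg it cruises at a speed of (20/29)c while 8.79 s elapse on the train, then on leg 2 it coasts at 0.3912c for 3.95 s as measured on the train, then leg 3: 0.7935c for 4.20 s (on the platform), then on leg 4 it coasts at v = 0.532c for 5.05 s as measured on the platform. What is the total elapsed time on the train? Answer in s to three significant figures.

τ = 19.6 s

Leg 1: 8.79 s is already measured on the train.
Leg 2: 3.95 s is already measured on the train.
Leg 3: γ = 1/√(1 − 0.7935²) = 1/√0.3704 = 1.643; τ_3 = 4.20/1.643 = 2.556 s.
Leg 4: γ = 1/√(1 − 0.532²) = 1/√0.7170 = 1.181; τ_4 = 5.05/1.181 = 4.276 s.
Total: 8.790 + 3.950 + 2.556 + 4.276 s.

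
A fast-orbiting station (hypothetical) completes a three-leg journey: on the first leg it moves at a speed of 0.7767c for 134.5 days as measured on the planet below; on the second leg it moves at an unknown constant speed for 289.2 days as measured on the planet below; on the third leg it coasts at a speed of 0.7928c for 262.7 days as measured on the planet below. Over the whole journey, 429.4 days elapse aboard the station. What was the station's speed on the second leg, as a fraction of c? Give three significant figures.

Leg 1: γ = 1/√(1 − 0.7767²) = 1/√0.3967 = 1.588; τ_1 = 134.5/1.588 = 84.72 days.
Leg 2: speed unknown; τ_2 = 289.2/γ_2.
Leg 3: γ = 1/√(1 − 0.7928²) = 1/√0.3715 = 1.641; τ_3 = 262.7/1.641 = 160.1 days.
Total proper time: 84.72 + τ_2 + 160.1 = 429.4, so τ_2 = 429.4 − 244.8 = 184.6 days.
γ_2 = 289.2/184.6 = 1.567; β = √(1 − 1/γ²) = √0.5927.

β = 0.770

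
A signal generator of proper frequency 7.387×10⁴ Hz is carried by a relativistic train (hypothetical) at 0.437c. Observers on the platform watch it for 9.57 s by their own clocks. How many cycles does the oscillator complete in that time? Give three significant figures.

N = 6.36×10⁵

γ = 1/√(1 − 0.437²) = 1/√0.8090 = 1.112
During 9.57 s of lab time, the oscillator's proper time advances by τ = Δt/γ = 9.57/1.112 = 8.608 s = 8.608×10⁰ s.
N = f × τ = 7.387×10⁴ × 8.608×10⁰ = 6.359×10⁵.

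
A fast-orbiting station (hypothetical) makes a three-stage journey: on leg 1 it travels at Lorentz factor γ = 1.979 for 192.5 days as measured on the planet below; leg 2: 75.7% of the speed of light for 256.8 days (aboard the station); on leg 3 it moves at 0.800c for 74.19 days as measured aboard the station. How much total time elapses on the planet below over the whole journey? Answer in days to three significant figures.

Δt = 709 days

Leg 1: 192.5 days is already measured on the planet below.
Leg 2: β = 0.757; γ = 1/√(1 − 0.757²) = 1/√0.4270 = 1.530; Δt_2 = 1.530 × 256.8 = 393.0 days.
Leg 3: γ = 1/√(1 − 0.800²) = 5/3 ≈ 1.667; Δt_3 = 1.667 × 74.19 = 123.7 days.
Total: 192.5 + 393.0 + 123.7 days.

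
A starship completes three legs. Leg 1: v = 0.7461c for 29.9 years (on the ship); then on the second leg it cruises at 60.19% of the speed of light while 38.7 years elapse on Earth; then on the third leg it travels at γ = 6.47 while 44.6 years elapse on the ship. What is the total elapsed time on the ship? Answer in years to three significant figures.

Leg 1: 29.9 years is already measured on the ship.
Leg 2: β = 0.6019; γ = 1/√(1 − 0.6019²) = 1/√0.6377 = 1.252; τ_2 = 38.7/1.252 = 30.90 years.
Leg 3: 44.6 years is already measured on the ship.
Total: 29.90 + 30.90 + 44.60 years.

τ = 105 years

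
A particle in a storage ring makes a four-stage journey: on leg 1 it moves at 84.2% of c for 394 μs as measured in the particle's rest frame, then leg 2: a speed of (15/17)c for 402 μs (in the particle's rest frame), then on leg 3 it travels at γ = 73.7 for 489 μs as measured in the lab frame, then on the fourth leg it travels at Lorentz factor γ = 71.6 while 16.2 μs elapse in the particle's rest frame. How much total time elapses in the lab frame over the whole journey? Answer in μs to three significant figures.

Δt = 3230 μs

Leg 1: β = 0.842; γ = 1/√(1 − 0.842²) = 1/√0.2910 = 1.854; Δt_1 = 1.854 × 394 = 730.3 μs.
Leg 2: γ = 1/√(1 − (15/17)²) = 17/8 = 2.125; Δt_2 = 2.125 × 402 = 854.2 μs.
Leg 3: 489 μs is already measured in the lab frame.
Leg 4: γ = 71.6; Δt_4 = 71.60 × 16.2 = 1160 μs.
Total: 730.3 + 854.2 + 489.0 + 1160 μs.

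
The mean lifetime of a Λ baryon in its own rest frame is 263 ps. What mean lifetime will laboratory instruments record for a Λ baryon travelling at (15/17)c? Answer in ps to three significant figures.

Δt = 559 ps

γ = 1/√(1 − (15/17)²) = 17/8 = 2.125
The rest-frame lifetime is the proper time; the lab measures the dilated interval Δt = γτ₀ = 2.125 × 263 ps.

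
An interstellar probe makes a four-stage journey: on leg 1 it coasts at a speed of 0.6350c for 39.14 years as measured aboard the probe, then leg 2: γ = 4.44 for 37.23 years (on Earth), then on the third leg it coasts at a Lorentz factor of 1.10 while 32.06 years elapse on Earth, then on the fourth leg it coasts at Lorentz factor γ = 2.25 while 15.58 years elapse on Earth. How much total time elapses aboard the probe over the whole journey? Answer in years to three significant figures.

Leg 1: 39.14 years is already measured aboard the probe.
Leg 2: γ = 4.44; τ_2 = 37.23/4.440 = 8.385 years.
Leg 3: γ = 1.10; τ_3 = 32.06/1.100 = 29.15 years.
Leg 4: γ = 2.25; τ_4 = 15.58/2.250 = 6.924 years.
Total: 39.14 + 8.385 + 29.15 + 6.924 years.

τ = 83.6 years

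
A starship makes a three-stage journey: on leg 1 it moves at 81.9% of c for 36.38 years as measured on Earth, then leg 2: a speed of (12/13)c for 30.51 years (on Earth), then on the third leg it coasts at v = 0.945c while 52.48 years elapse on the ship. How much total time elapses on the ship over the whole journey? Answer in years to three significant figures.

Leg 1: β = 0.819; γ = 1/√(1 − 0.819²) = 1/√0.3292 = 1.743; τ_1 = 36.38/1.743 = 20.87 years.
Leg 2: γ = 1/√(1 − (12/13)²) = 13/5 = 2.600; τ_2 = 30.51/2.600 = 11.73 years.
Leg 3: 52.48 years is already measured on the ship.
Total: 20.87 + 11.73 + 52.48 years.

τ = 85.1 years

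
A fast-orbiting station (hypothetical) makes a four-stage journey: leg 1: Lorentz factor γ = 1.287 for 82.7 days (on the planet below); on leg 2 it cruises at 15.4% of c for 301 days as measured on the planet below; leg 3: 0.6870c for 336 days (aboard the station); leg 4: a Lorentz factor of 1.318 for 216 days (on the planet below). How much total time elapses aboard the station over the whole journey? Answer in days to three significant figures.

τ = 862 days

Leg 1: γ = 1.287; τ_1 = 82.7/1.287 = 64.26 days.
Leg 2: β = 0.154; γ = 1/√(1 − 0.154²) = 1/√0.9763 = 1.012; τ_2 = 301/1.012 = 297.4 days.
Leg 3: 336 days is already measured aboard the station.
Leg 4: γ = 1.318; τ_4 = 216/1.318 = 163.9 days.
Total: 64.26 + 297.4 + 336.0 + 163.9 days.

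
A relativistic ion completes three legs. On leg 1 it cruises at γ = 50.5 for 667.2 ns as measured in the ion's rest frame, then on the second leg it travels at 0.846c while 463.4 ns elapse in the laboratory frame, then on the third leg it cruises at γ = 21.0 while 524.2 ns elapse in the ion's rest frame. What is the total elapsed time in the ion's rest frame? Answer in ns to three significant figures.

Leg 1: 667.2 ns is already measured in the ion's rest frame.
Leg 2: γ = 1/√(1 − 0.846²) = 1/√0.2843 = 1.876; τ_2 = 463.4/1.876 = 247.1 ns.
Leg 3: 524.2 ns is already measured in the ion's rest frame.
Total: 667.2 + 247.1 + 524.2 ns.

τ = 1440 ns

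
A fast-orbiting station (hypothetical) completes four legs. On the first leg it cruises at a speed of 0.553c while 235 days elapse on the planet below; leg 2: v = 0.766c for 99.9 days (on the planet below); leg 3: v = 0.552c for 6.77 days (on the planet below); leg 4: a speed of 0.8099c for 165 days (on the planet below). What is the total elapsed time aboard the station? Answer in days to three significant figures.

τ = 362 days

Leg 1: γ = 1/√(1 − 0.553²) = 1/√0.6942 = 1.200; τ_1 = 235/1.200 = 195.8 days.
Leg 2: γ = 1/√(1 − 0.766²) = 1/√0.4132 = 1.556; τ_2 = 99.9/1.556 = 64.22 days.
Leg 3: γ = 1/√(1 − 0.552²) = 1/√0.6953 = 1.199; τ_3 = 6.77/1.199 = 5.645 days.
Leg 4: γ = 1/√(1 − 0.8099²) = 1/√0.3441 = 1.705; τ_4 = 165/1.705 = 96.78 days.
Total: 195.8 + 64.22 + 5.645 + 96.78 days.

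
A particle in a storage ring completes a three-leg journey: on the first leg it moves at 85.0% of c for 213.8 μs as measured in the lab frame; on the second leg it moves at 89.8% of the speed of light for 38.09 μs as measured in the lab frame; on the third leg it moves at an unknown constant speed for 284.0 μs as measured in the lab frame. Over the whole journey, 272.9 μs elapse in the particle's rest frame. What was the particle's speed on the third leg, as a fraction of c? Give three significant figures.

Leg 1: β = 0.850; γ = 1/√(1 − 0.850²) = 1/√0.2775 = 1.898; τ_1 = 213.8/1.898 = 112.6 μs.
Leg 2: β = 0.898; γ = 1/√(1 − 0.898²) = 1/√0.1936 = 2.273; τ_2 = 38.09/2.273 = 16.76 μs.
Leg 3: speed unknown; τ_3 = 284.0/γ_3.
Total proper time: 112.6 + 16.76 + τ_3 = 272.9, so τ_3 = 272.9 − 129.4 = 143.5 μs.
γ_3 = 284.0/143.5 = 1.979; β = √(1 − 1/γ²) = √0.7446.

β = 0.863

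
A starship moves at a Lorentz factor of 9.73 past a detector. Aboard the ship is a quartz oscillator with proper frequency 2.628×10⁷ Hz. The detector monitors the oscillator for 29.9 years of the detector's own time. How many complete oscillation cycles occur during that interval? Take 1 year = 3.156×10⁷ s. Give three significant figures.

γ = 9.73
During 29.9 years of lab time, the oscillator's proper time advances by τ = Δt/γ = 29.9/9.730 = 3.073 years = 9.698×10⁷ s.
N = f × τ = 2.628×10⁷ × 9.698×10⁷ = 2.549×10¹⁵.

N = 2.55×10¹⁵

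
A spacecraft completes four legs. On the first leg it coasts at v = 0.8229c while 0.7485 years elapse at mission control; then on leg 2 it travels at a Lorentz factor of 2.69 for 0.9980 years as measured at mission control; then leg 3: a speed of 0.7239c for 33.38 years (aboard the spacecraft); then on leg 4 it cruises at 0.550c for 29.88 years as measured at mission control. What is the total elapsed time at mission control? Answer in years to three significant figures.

Leg 1: 0.7485 years is already measured at mission control.
Leg 2: 0.9980 years is already measured at mission control.
Leg 3: γ = 1/√(1 − 0.7239²) = 1/√0.4760 = 1.449; Δt_3 = 1.449 × 33.38 = 48.38 years.
Leg 4: 29.88 years is already measured at mission control.
Total: 0.7485 + 0.9980 + 48.38 + 29.88 years.

Δt = 80.0 years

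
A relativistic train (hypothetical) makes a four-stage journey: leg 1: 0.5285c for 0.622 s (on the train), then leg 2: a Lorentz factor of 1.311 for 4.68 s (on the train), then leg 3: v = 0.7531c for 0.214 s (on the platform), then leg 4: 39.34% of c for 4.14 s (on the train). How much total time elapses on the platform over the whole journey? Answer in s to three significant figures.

Δt = 11.6 s

Leg 1: γ = 1/√(1 − 0.5285²) = 1/√0.7207 = 1.178; Δt_1 = 1.178 × 0.622 = 0.7327 s.
Leg 2: γ = 1.311; Δt_2 = 1.311 × 4.68 = 6.135 s.
Leg 3: 0.214 s is already measured on the platform.
Leg 4: β = 0.3934; γ = 1/√(1 − 0.3934²) = 1/√0.8452 = 1.088; Δt_4 = 1.088 × 4.14 = 4.503 s.
Total: 0.7327 + 6.135 + 0.2140 + 4.503 s.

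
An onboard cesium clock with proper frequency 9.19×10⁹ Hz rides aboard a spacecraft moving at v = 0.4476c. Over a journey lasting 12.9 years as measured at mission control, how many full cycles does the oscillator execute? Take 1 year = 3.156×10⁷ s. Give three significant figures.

γ = 1/√(1 − 0.4476²) = 1/√0.7997 = 1.118
The oscillator's own cycle count is N = f × τ where τ is the proper time aboard the spacecraft. τ = Δt/γ = 12.9/1.118 = 11.54 years = 3.641×10⁸ s.
N = 9.19×10⁹ × 3.641×10⁸ = 3.346×10¹⁸.

N = 3.35×10¹⁸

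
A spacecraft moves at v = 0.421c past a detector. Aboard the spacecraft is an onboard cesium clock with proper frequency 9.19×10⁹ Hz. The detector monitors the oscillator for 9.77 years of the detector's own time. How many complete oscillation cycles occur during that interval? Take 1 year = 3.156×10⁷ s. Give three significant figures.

N = 2.57×10¹⁸

γ = 1/√(1 − 0.421²) = 1/√0.8228 = 1.102
During 9.77 years of lab time, the oscillator's proper time advances by τ = Δt/γ = 9.77/1.102 = 8.862 years = 2.797×10⁸ s.
N = f × τ = 9.19×10⁹ × 2.797×10⁸ = 2.570×10¹⁸.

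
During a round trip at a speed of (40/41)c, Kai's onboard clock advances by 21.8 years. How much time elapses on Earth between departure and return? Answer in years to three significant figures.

Δt = 99.3 years

γ = 1/√(1 − (40/41)²) = 41/9 ≈ 4.556
Earth-frame duration is the dilated interval: Δt = γτ = 4.556 × 21.8 years.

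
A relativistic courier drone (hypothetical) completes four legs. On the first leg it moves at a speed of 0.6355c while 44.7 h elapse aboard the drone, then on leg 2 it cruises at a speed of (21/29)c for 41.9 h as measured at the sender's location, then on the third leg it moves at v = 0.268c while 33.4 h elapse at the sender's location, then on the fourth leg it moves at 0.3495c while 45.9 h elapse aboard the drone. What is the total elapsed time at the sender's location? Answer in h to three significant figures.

Δt = 182 h

Leg 1: γ = 1/√(1 − 0.6355²) = 1/√0.5961 = 1.295; Δt_1 = 1.295 × 44.7 = 57.89 h.
Leg 2: 41.9 h is already measured at the sender's location.
Leg 3: 33.4 h is already measured at the sender's location.
Leg 4: γ = 1/√(1 − 0.3495²) = 1/√0.8778 = 1.067; Δt_4 = 1.067 × 45.9 = 48.99 h.
Total: 57.89 + 41.90 + 33.40 + 48.99 h.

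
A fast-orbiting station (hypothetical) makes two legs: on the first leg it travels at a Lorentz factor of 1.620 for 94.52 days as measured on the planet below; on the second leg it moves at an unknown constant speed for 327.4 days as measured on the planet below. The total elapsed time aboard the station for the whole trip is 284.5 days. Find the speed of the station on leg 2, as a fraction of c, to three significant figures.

Leg 1: γ = 1.620; τ_1 = 94.52/1.620 = 58.35 days.
Leg 2: speed unknown; τ_2 = 327.4/γ_2.
Total proper time: 58.35 + τ_2 = 284.5, so τ_2 = 284.5 − 58.35 = 226.2 days.
γ_2 = 327.4/226.2 = 1.448; β = √(1 − 1/γ²) = √0.5229.

β = 0.723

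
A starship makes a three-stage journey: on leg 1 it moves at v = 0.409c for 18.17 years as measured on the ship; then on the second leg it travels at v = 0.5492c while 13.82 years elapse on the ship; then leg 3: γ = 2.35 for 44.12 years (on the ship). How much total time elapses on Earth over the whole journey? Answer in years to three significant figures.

Leg 1: γ = 1/√(1 − 0.409²) = 1/√0.8327 = 1.096; Δt_1 = 1.096 × 18.17 = 19.91 years.
Leg 2: γ = 1/√(1 − 0.5492²) = 1/√0.6984 = 1.197; Δt_2 = 1.197 × 13.82 = 16.54 years.
Leg 3: γ = 2.35; Δt_3 = 2.350 × 44.12 = 103.7 years.
Total: 19.91 + 16.54 + 103.7 years.

Δt = 140 years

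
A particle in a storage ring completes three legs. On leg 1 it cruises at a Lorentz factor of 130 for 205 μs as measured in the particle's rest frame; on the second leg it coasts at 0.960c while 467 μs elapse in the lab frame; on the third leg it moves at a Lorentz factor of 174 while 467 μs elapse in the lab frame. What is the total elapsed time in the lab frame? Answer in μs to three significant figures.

Δt = 2.76×10⁴ μs

Leg 1: γ = 130; Δt_1 = 130.0 × 205 = 2.665×10⁴ μs.
Leg 2: 467 μs is already measured in the lab frame.
Leg 3: 467 μs is already measured in the lab frame.
Total: 2.665×10⁴ + 467.0 + 467.0 μs.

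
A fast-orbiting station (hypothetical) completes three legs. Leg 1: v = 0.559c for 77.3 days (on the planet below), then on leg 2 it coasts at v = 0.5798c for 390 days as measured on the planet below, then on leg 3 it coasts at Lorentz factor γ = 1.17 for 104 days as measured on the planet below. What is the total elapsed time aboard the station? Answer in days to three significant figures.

τ = 471 days

Leg 1: γ = 1/√(1 − 0.559²) = 1/√0.6875 = 1.206; τ_1 = 77.3/1.206 = 64.09 days.
Leg 2: γ = 1/√(1 − 0.5798²) = 1/√0.6638 = 1.227; τ_2 = 390/1.227 = 317.8 days.
Leg 3: γ = 1.17; τ_3 = 104/1.170 = 88.89 days.
Total: 64.09 + 317.8 + 88.89 days.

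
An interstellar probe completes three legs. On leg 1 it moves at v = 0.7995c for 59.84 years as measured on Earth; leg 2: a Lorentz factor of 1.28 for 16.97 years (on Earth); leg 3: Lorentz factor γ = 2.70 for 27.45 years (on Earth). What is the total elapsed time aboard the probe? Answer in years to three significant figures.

τ = 59.4 years

Leg 1: γ = 1/√(1 − 0.7995²) = 1/√0.3608 = 1.665; τ_1 = 59.84/1.665 = 35.94 years.
Leg 2: γ = 1.28; τ_2 = 16.97/1.280 = 13.26 years.
Leg 3: γ = 2.70; τ_3 = 27.45/2.700 = 10.17 years.
Total: 35.94 + 13.26 + 10.17 years.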